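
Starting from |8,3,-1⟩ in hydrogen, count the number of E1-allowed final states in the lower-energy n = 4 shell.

3

E1 requires Δl = ±1, so l_f ∈ {2, 4}; with 0 ≤ l_f ≤ n_f−1 = 3, the allowed l_f values are {2}.
For l_f = 2: m_f ∈ {m_i−1, m_i, m_i+1} ∩ [−2, 2] = {-2, -1, 0} → 3 states.
Total: 3.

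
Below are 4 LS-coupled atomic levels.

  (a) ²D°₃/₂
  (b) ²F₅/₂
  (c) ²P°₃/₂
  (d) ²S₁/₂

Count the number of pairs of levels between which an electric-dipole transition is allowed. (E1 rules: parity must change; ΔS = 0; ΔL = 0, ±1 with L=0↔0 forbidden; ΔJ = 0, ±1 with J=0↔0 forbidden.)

(a)–(b): allowed.
(a)–(c): forbidden (parity).
(a)–(d): forbidden (ΔL).
(b)–(c): forbidden (ΔL).
(b)–(d): forbidden (parity, ΔL, ΔJ).
(c)–(d): allowed.
Allowed pairs: 2 of 6.

2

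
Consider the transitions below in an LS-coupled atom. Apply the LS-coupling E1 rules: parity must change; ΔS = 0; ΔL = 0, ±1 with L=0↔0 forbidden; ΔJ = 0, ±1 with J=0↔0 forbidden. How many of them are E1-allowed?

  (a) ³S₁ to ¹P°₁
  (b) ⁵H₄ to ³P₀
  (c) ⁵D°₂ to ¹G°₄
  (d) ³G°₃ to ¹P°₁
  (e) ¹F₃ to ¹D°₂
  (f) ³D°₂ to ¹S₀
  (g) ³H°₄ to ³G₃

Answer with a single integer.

(a) forbidden (ΔS fails)
(b) forbidden (parity, ΔS, ΔL, ΔJ fail)
(c) forbidden (parity, ΔS, ΔL, ΔJ fail)
(d) forbidden (parity, ΔS, ΔL, ΔJ fail)
(e) allowed
(f) forbidden (ΔS, ΔL, ΔJ fail)
(g) allowed
Total allowed: 2 of 7.

2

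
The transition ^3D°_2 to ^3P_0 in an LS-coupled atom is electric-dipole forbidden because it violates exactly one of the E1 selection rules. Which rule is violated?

the ΔJ = 0, ±1 rule

Reading off the term symbols: S 1→1, L 2→1, J 2→0, parity odd→even.
Parity must change: odd → even — ✓.
ΔS = 0: S: 1 → 1 — ✓.
ΔL = 0, ±1 (not L=0↔0): L: 2 → 1, ΔL = -1 — ✓.
ΔJ = 0, ±1 (not J=0↔0): J: 2 → 0, ΔJ = -2 — ✗.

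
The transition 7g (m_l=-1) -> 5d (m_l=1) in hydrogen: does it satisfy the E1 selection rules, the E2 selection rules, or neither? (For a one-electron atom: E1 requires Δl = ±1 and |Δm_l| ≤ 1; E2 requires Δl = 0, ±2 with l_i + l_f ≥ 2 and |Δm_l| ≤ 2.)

Δl = 2 − 4 = -2; l_i + l_f = 6.
Δm_l = +2.
E1 (Δl = ±1, |Δm_l| ≤ 1): not satisfied.
E2 (Δl = 0,±2, l_i+l_f ≥ 2, |Δm_l| ≤ 2): satisfied.

E2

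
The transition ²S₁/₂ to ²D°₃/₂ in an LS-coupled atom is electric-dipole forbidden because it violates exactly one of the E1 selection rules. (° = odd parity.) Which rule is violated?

the ΔL = 0, ±1 rule

Initial level: S=1/2, L=0, J=1/2, parity even. Final level: S=1/2, L=2, J=3/2, parity odd.
ΔS = 0: S: 1/2 → 1/2 — ✓.
Parity must change: even → odd — ✓.
ΔL = 0, ±1 (not L=0↔0): L: 0 → 2, ΔL = +2 — ✗.
ΔJ = 0, ±1 (not J=0↔0): J: 1/2 → 3/2, ΔJ = +1 — ✓.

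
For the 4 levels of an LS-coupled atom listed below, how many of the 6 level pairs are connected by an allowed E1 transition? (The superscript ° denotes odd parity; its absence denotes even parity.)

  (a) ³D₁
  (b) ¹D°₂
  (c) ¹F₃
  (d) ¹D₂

2

(a)–(b): forbidden (ΔS).
(a)–(c): forbidden (parity, ΔS, ΔJ).
(a)–(d): forbidden (parity, ΔS).
(b)–(c): allowed.
(b)–(d): allowed.
(c)–(d): forbidden (parity).
Allowed pairs: 2 of 6.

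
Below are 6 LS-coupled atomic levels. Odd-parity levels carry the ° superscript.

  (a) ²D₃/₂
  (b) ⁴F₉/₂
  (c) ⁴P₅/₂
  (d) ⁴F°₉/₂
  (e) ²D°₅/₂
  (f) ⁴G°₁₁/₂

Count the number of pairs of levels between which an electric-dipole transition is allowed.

(a)–(b): forbidden (parity, ΔS, ΔJ).
(a)–(c): forbidden (parity, ΔS).
(a)–(d): forbidden (ΔS, ΔJ).
(a)–(e): allowed.
(a)–(f): forbidden (ΔS, ΔL, ΔJ).
(b)–(c): forbidden (parity, ΔL, ΔJ).
(b)–(d): allowed.
(b)–(e): forbidden (ΔS, ΔJ).
(b)–(f): allowed.
(c)–(d): forbidden (ΔL, ΔJ).
(c)–(e): forbidden (ΔS).
(c)–(f): forbidden (ΔL, ΔJ).
(d)–(e): forbidden (parity, ΔS, ΔJ).
(d)–(f): forbidden (parity).
(e)–(f): forbidden (parity, ΔS, ΔL, ΔJ).
Allowed pairs: 3 of 15.

3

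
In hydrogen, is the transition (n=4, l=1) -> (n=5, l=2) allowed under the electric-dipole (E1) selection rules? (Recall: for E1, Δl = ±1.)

Initial l = 1, final l = 2, so Δl = +1. E1 requires Δl = ±1: ok.
All E1 selection rules are satisfied.

allowed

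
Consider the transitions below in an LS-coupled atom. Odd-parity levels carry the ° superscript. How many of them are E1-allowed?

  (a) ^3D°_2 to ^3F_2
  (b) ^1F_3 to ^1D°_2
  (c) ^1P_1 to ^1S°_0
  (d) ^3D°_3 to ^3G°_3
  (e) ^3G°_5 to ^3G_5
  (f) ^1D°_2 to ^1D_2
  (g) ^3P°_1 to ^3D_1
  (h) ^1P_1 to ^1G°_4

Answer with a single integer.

(a) allowed
(b) allowed
(c) allowed
(d) forbidden (parity, ΔL fail)
(e) allowed
(f) allowed
(g) allowed
(h) forbidden (ΔL, ΔJ fail)
Total allowed: 6 of 8.

6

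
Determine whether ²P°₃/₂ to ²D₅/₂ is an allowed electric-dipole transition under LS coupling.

Initial level: S=1/2, L=1, J=3/2, parity odd. Final level: S=1/2, L=2, J=5/2, parity even.
Parity must change: odd → even — ✓.
ΔS = 0: S: 1/2 → 1/2 — ✓.
ΔL = 0, ±1 (not L=0↔0): L: 1 → 2, ΔL = +1 — ✓.
ΔJ = 0, ±1 (not J=0↔0): J: 3/2 → 5/2, ΔJ = +1 — ✓.
All four E1 rules are satisfied.

allowed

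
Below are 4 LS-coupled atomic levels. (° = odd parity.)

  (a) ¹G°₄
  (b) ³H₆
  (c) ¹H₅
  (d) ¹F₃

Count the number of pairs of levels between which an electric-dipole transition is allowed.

(a)–(b): forbidden (ΔS, ΔJ).
(a)–(c): allowed.
(a)–(d): allowed.
(b)–(c): forbidden (parity, ΔS).
(b)–(d): forbidden (parity, ΔS, ΔL, ΔJ).
(c)–(d): forbidden (parity, ΔL, ΔJ).
Allowed pairs: 2 of 6.

2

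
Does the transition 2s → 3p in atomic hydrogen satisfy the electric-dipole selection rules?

allowed

l: 0 → 1 (Δl = +1). Δl = ±1 ok.
All E1 selection rules are satisfied.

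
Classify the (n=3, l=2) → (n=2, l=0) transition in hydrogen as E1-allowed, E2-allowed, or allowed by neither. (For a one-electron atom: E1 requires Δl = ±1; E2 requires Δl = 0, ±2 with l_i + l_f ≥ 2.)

Δl = 0 − 2 = -2; l_i + l_f = 2.
E1 (Δl = ±1): not satisfied.
E2 (Δl = 0,±2, l_i+l_f ≥ 2): satisfied.

E2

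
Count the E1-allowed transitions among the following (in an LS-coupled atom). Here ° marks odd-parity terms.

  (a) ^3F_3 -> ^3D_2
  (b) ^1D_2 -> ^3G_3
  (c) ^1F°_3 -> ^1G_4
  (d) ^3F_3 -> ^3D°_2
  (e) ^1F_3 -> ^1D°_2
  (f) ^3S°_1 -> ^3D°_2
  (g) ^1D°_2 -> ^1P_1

4

(a) forbidden (parity fails)
(b) forbidden (parity, ΔS, ΔL fail)
(c) allowed
(d) allowed
(e) allowed
(f) forbidden (parity, ΔL fail)
(g) allowed
Total allowed: 4 of 7.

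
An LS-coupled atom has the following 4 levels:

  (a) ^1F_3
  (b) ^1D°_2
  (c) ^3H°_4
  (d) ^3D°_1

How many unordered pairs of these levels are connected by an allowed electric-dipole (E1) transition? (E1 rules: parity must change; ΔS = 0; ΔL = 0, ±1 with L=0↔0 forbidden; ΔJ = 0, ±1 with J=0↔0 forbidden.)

(a)–(b): allowed.
(a)–(c): forbidden (ΔS, ΔL).
(a)–(d): forbidden (ΔS, ΔJ).
(b)–(c): forbidden (parity, ΔS, ΔL, ΔJ).
(b)–(d): forbidden (parity, ΔS).
(c)–(d): forbidden (parity, ΔL, ΔJ).
Allowed pairs: 1 of 6.

1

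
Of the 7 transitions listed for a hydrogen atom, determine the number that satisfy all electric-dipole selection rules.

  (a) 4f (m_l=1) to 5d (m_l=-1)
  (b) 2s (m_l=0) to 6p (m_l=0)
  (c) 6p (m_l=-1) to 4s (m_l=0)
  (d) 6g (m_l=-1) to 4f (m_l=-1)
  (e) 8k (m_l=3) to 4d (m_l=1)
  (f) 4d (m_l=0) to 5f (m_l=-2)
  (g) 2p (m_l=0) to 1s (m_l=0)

4

(a) forbidden — Δm_l = -2 (E1 requires Δm_l = 0, ±1)
(b) allowed
(c) allowed
(d) allowed
(e) forbidden — Δl = -5 (E1 requires Δl = ±1); Δm_l = -2 (E1 requires Δm_l = 0, ±1)
(f) forbidden — Δm_l = -2 (E1 requires Δm_l = 0, ±1)
(g) allowed
Total allowed: 4 of 7.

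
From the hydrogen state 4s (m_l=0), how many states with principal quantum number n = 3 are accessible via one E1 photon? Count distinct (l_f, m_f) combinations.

3

E1 requires Δl = ±1, so l_f ∈ {-1, 1}; with 0 ≤ l_f ≤ n_f−1 = 2, the allowed l_f values are {1}.
For l_f = 1: m_f ∈ {m_i−1, m_i, m_i+1} ∩ [−1, 1] = {-1, 0, 1} → 3 states.
Total: 3.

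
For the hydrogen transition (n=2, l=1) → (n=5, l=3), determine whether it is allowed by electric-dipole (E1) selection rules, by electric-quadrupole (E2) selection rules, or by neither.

E2

Δl = 3 − 1 = +2; l_i + l_f = 4.
E1 (Δl = ±1): not satisfied.
E2 (Δl = 0,±2, l_i+l_f ≥ 2): satisfied.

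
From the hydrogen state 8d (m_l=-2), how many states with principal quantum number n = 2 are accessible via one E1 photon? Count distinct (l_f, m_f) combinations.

1

E1 requires Δl = ±1, so l_f ∈ {1, 3}; with 0 ≤ l_f ≤ n_f−1 = 1, the allowed l_f values are {1}.
For l_f = 1: m_f ∈ {m_i−1, m_i, m_i+1} ∩ [−1, 1] = {-1} → 1 state.
Total: 1.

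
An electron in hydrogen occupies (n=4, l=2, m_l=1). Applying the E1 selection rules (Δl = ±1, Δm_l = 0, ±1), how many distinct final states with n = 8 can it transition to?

E1 requires Δl = ±1, so l_f ∈ {1, 3}; with 0 ≤ l_f ≤ n_f−1 = 7, the allowed l_f values are {1, 3}.
For l_f = 1: m_f ∈ {m_i−1, m_i, m_i+1} ∩ [−1, 1] = {0, 1} → 2 states.
For l_f = 3: m_f ∈ {m_i−1, m_i, m_i+1} ∩ [−3, 3] = {0, 1, 2} → 3 states.
Total: 5.

5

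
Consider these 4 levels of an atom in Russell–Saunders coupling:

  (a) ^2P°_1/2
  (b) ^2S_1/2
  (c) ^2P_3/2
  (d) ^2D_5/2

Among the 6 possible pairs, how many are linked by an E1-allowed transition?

(a)–(b): allowed.
(a)–(c): allowed.
(a)–(d): forbidden (ΔJ).
(b)–(c): forbidden (parity).
(b)–(d): forbidden (parity, ΔL, ΔJ).
(c)–(d): forbidden (parity).
Allowed pairs: 2 of 6.

2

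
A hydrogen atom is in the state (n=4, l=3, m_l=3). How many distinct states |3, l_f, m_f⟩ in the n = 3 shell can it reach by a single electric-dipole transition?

E1 requires Δl = ±1, so l_f ∈ {2, 4}; with 0 ≤ l_f ≤ n_f−1 = 2, the allowed l_f values are {2}.
For l_f = 2: m_f ∈ {m_i−1, m_i, m_i+1} ∩ [−2, 2] = {2} → 1 state.
Total: 1.

1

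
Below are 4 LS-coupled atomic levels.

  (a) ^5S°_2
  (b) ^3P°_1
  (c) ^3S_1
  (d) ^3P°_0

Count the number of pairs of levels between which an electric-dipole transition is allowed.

2

(a)–(b): forbidden (parity, ΔS).
(a)–(c): forbidden (ΔS, ΔL).
(a)–(d): forbidden (parity, ΔS, ΔJ).
(b)–(c): allowed.
(b)–(d): forbidden (parity).
(c)–(d): allowed.
Allowed pairs: 2 of 6.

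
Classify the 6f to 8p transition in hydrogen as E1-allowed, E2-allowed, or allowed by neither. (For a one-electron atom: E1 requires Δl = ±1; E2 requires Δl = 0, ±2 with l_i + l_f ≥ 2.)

E2

Δl = 1 − 3 = -2; l_i + l_f = 4.
E1 (Δl = ±1): not satisfied.
E2 (Δl = 0,±2, l_i+l_f ≥ 2): satisfied.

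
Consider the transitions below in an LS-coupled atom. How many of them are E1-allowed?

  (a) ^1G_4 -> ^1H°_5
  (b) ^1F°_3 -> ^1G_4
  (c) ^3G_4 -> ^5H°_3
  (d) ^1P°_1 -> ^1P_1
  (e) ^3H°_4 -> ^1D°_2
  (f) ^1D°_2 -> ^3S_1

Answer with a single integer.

(a) allowed
(b) allowed
(c) forbidden (ΔS fails)
(d) allowed
(e) forbidden (parity, ΔS, ΔL, ΔJ fail)
(f) forbidden (ΔS, ΔL fail)
Total allowed: 3 of 6.

3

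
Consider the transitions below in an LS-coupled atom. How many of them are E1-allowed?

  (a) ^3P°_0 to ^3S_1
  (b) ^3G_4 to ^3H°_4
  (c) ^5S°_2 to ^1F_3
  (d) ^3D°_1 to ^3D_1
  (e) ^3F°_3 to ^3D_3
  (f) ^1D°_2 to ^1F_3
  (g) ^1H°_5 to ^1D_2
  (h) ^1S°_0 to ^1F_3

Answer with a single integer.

5

(a) allowed
(b) allowed
(c) forbidden (ΔS, ΔL fail)
(d) allowed
(e) allowed
(f) allowed
(g) forbidden (ΔL, ΔJ fail)
(h) forbidden (ΔL, ΔJ fail)
Total allowed: 5 of 8.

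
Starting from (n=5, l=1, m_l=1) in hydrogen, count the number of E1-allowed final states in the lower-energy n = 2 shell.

1

E1 requires Δl = ±1, so l_f ∈ {0, 2}; with 0 ≤ l_f ≤ n_f−1 = 1, the allowed l_f values are {0}.
For l_f = 0: m_f ∈ {m_i−1, m_i, m_i+1} ∩ [−0, 0] = {0} → 1 state.
Total: 1.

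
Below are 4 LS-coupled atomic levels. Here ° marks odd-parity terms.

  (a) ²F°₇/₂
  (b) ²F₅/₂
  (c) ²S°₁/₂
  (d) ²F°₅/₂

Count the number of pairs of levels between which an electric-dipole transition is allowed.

2

(a)–(b): allowed.
(a)–(c): forbidden (parity, ΔL, ΔJ).
(a)–(d): forbidden (parity).
(b)–(c): forbidden (ΔL, ΔJ).
(b)–(d): allowed.
(c)–(d): forbidden (parity, ΔL, ΔJ).
Allowed pairs: 2 of 6.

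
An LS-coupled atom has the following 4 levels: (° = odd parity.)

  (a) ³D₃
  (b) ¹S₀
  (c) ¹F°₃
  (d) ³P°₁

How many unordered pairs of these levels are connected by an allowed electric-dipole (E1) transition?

0

(a)–(b): forbidden (parity, ΔS, ΔL, ΔJ).
(a)–(c): forbidden (ΔS).
(a)–(d): forbidden (ΔJ).
(b)–(c): forbidden (ΔL, ΔJ).
(b)–(d): forbidden (ΔS).
(c)–(d): forbidden (parity, ΔS, ΔL, ΔJ).
Allowed pairs: 0 of 6.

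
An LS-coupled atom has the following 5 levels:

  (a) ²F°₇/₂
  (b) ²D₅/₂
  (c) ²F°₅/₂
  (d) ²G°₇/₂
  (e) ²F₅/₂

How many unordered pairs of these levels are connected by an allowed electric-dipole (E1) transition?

(a)–(b): allowed.
(a)–(c): forbidden (parity).
(a)–(d): forbidden (parity).
(a)–(e): allowed.
(b)–(c): allowed.
(b)–(d): forbidden (ΔL).
(b)–(e): forbidden (parity).
(c)–(d): forbidden (parity).
(c)–(e): allowed.
(d)–(e): allowed.
Allowed pairs: 5 of 10.

5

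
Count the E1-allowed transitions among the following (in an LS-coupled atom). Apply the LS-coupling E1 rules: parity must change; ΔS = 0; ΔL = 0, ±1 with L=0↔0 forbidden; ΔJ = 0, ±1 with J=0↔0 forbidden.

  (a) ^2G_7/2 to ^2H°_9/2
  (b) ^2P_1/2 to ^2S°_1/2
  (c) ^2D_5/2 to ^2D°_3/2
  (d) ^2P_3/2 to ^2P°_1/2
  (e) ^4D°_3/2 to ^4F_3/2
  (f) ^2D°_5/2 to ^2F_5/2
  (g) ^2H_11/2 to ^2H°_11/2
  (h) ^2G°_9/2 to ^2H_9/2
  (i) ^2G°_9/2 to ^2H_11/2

9

(a) allowed
(b) allowed
(c) allowed
(d) allowed
(e) allowed
(f) allowed
(g) allowed
(h) allowed
(i) allowed
Total allowed: 9 of 9.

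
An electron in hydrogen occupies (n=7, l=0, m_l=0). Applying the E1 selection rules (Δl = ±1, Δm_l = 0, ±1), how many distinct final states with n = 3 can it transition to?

3

E1 requires Δl = ±1, so l_f ∈ {-1, 1}; with 0 ≤ l_f ≤ n_f−1 = 2, the allowed l_f values are {1}.
For l_f = 1: m_f ∈ {m_i−1, m_i, m_i+1} ∩ [−1, 1] = {-1, 0, 1} → 3 states.
Total: 3.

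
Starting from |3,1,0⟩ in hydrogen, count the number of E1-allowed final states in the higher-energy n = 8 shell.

4

E1 requires Δl = ±1, so l_f ∈ {0, 2}; with 0 ≤ l_f ≤ n_f−1 = 7, the allowed l_f values are {0, 2}.
For l_f = 0: m_f ∈ {m_i−1, m_i, m_i+1} ∩ [−0, 0] = {0} → 1 state.
For l_f = 2: m_f ∈ {m_i−1, m_i, m_i+1} ∩ [−2, 2] = {-1, 0, 1} → 3 states.
Total: 4.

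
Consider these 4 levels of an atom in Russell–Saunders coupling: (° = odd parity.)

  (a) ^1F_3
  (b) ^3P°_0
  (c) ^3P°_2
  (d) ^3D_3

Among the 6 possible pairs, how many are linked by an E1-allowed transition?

(a)–(b): forbidden (ΔS, ΔL, ΔJ).
(a)–(c): forbidden (ΔS, ΔL).
(a)–(d): forbidden (parity, ΔS).
(b)–(c): forbidden (parity, ΔJ).
(b)–(d): forbidden (ΔJ).
(c)–(d): allowed.
Allowed pairs: 1 of 6.

1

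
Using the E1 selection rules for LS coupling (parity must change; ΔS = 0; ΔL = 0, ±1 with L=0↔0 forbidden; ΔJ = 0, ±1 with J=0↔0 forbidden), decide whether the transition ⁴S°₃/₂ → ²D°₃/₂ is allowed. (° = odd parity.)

Reading off the term symbols: S 3/2→1/2, L 0→2, J 3/2→3/2, parity odd→odd.
Parity must change: odd → odd — fails.
ΔS = 0: S: 3/2 → 1/2 — fails.
ΔL = 0, ±1 (not L=0↔0): L: 0 → 2, ΔL = +2 — fails.
ΔJ = 0, ±1 (not J=0↔0): J: 3/2 → 3/2, ΔJ = +0 — ok.
Rule(s) violated: parity, ΔS, ΔL.

forbidden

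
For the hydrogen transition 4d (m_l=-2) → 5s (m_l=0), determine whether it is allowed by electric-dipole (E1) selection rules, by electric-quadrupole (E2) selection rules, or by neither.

Δl = 0 − 2 = -2; l_i + l_f = 2.
Δm_l = +2.
E1 (Δl = ±1, |Δm_l| ≤ 1): not satisfied.
E2 (Δl = 0,±2, l_i+l_f ≥ 2, |Δm_l| ≤ 2): satisfied.

E2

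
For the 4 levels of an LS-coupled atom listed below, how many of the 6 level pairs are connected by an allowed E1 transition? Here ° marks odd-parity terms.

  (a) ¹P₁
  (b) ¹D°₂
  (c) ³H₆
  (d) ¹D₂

(a)–(b): allowed.
(a)–(c): forbidden (parity, ΔS, ΔL, ΔJ).
(a)–(d): forbidden (parity).
(b)–(c): forbidden (ΔS, ΔL, ΔJ).
(b)–(d): allowed.
(c)–(d): forbidden (parity, ΔS, ΔL, ΔJ).
Allowed pairs: 2 of 6.

2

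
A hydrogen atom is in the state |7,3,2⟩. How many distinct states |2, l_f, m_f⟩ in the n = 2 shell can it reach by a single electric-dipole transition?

0

E1 requires l_f ∈ {2, 4}, but neither lies in [0, 1], so no final state is reachable.
Total: 0.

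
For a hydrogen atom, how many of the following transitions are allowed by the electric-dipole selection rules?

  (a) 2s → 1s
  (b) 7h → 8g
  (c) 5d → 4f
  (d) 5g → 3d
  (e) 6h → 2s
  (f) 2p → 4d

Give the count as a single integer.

3

(a) forbidden — Δl = +0 (E1 requires Δl = ±1)
(b) allowed
(c) allowed
(d) forbidden — Δl = -2 (E1 requires Δl = ±1)
(e) forbidden — Δl = -5 (E1 requires Δl = ±1)
(f) allowed
Total allowed: 3 of 6.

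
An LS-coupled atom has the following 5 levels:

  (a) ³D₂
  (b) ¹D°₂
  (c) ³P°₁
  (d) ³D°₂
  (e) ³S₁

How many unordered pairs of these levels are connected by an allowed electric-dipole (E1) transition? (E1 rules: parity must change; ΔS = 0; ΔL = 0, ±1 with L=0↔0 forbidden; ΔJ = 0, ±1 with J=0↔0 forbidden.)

3

(a)–(b): forbidden (ΔS).
(a)–(c): allowed.
(a)–(d): allowed.
(a)–(e): forbidden (parity, ΔL).
(b)–(c): forbidden (parity, ΔS).
(b)–(d): forbidden (parity, ΔS).
(b)–(e): forbidden (ΔS, ΔL).
(c)–(d): forbidden (parity).
(c)–(e): allowed.
(d)–(e): forbidden (ΔL).
Allowed pairs: 3 of 10.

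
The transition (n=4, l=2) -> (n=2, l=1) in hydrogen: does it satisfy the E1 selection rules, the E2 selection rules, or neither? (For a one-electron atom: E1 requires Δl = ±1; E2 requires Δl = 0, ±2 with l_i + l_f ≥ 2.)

Δl = 1 − 2 = -1; l_i + l_f = 3.
E1 (Δl = ±1): satisfied.
E2 (Δl = 0,±2, l_i+l_f ≥ 2): not satisfied.

E1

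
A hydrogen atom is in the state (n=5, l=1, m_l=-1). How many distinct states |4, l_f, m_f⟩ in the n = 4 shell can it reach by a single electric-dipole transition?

4

E1 requires Δl = ±1, so l_f ∈ {0, 2}; with 0 ≤ l_f ≤ n_f−1 = 3, the allowed l_f values are {0, 2}.
For l_f = 0: m_f ∈ {m_i−1, m_i, m_i+1} ∩ [−0, 0] = {0} → 1 state.
For l_f = 2: m_f ∈ {m_i−1, m_i, m_i+1} ∩ [−2, 2] = {-2, -1, 0} → 3 states.
Total: 4.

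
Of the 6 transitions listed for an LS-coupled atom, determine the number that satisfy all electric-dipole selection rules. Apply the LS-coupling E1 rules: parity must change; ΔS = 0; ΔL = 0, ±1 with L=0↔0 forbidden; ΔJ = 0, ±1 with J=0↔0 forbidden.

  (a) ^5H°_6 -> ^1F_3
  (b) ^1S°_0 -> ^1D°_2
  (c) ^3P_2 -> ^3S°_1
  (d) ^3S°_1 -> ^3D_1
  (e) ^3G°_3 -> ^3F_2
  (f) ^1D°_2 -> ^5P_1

2

(a) forbidden (ΔS, ΔL, ΔJ fail)
(b) forbidden (parity, ΔL, ΔJ fail)
(c) allowed
(d) forbidden (ΔL fails)
(e) allowed
(f) forbidden (ΔS fails)
Total allowed: 2 of 6.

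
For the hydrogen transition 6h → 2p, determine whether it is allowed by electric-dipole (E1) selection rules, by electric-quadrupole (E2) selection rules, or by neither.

neither

Δl = 1 − 5 = -4; l_i + l_f = 6.
E1 (Δl = ±1): not satisfied.
E2 (Δl = 0,±2, l_i+l_f ≥ 2): not satisfied.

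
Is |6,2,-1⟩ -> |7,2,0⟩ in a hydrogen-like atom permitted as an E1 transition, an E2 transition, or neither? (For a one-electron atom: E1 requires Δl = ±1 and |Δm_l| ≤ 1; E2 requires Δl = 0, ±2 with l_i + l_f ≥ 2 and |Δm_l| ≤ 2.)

E2

Δl = 2 − 2 = +0; l_i + l_f = 4.
Δm_l = +1.
E1 (Δl = ±1, |Δm_l| ≤ 1): not satisfied.
E2 (Δl = 0,±2, l_i+l_f ≥ 2, |Δm_l| ≤ 2): satisfied.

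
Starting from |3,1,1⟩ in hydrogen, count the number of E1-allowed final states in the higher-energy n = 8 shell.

E1 requires Δl = ±1, so l_f ∈ {0, 2}; with 0 ≤ l_f ≤ n_f−1 = 7, the allowed l_f values are {0, 2}.
For l_f = 0: m_f ∈ {m_i−1, m_i, m_i+1} ∩ [−0, 0] = {0} → 1 state.
For l_f = 2: m_f ∈ {m_i−1, m_i, m_i+1} ∩ [−2, 2] = {0, 1, 2} → 3 states.
Total: 4.

4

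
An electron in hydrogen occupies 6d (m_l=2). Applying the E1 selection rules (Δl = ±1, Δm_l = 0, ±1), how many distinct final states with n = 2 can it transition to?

E1 requires Δl = ±1, so l_f ∈ {1, 3}; with 0 ≤ l_f ≤ n_f−1 = 1, the allowed l_f values are {1}.
For l_f = 1: m_f ∈ {m_i−1, m_i, m_i+1} ∩ [−1, 1] = {1} → 1 state.
Total: 1.

1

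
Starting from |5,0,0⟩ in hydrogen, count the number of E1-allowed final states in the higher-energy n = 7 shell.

3

E1 requires Δl = ±1, so l_f ∈ {-1, 1}; with 0 ≤ l_f ≤ n_f−1 = 6, the allowed l_f values are {1}.
For l_f = 1: m_f ∈ {m_i−1, m_i, m_i+1} ∩ [−1, 1] = {-1, 0, 1} → 3 states.
Total: 3.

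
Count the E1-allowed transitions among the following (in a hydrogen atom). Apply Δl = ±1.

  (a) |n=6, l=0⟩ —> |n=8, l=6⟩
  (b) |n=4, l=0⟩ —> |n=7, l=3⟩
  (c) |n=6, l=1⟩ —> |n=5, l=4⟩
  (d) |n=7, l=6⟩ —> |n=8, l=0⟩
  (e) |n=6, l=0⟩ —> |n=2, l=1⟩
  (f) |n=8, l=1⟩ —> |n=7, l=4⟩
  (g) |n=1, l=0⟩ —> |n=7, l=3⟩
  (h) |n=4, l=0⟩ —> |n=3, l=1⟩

2

(a) forbidden — Δl = +6 (E1 requires Δl = ±1)
(b) forbidden — Δl = +3 (E1 requires Δl = ±1)
(c) forbidden — Δl = +3 (E1 requires Δl = ±1)
(d) forbidden — Δl = -6 (E1 requires Δl = ±1)
(e) allowed
(f) forbidden — Δl = +3 (E1 requires Δl = ±1)
(g) forbidden — Δl = +3 (E1 requires Δl = ±1)
(h) allowed
Total allowed: 2 of 8.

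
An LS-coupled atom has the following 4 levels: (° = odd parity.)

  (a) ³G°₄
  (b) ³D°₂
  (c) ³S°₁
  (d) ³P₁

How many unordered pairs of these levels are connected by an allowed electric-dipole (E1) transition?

(a)–(b): forbidden (parity, ΔL, ΔJ).
(a)–(c): forbidden (parity, ΔL, ΔJ).
(a)–(d): forbidden (ΔL, ΔJ).
(b)–(c): forbidden (parity, ΔL).
(b)–(d): allowed.
(c)–(d): allowed.
Allowed pairs: 2 of 6.

2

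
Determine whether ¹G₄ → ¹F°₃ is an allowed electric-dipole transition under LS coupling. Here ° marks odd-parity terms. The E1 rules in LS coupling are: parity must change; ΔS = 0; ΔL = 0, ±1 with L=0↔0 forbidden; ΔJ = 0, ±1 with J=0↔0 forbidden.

Parity must change: even → odd — passes.
ΔS = 0: S: 0 → 0 — passes.
ΔL = 0, ±1 (not L=0↔0): L: 4 → 3, ΔL = -1 — passes.
ΔJ = 0, ±1 (not J=0↔0): J: 4 → 3, ΔJ = -1 — passes.
All four E1 rules are satisfied.

allowed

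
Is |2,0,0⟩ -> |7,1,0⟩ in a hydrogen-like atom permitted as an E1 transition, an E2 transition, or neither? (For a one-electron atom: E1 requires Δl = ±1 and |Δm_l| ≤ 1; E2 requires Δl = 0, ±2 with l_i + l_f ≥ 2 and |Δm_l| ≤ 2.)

Δl = 1 − 0 = +1; l_i + l_f = 1.
Δm_l = +0.
E1 (Δl = ±1, |Δm_l| ≤ 1): satisfied.
E2 (Δl = 0,±2, l_i+l_f ≥ 2, |Δm_l| ≤ 2): not satisfied.

E1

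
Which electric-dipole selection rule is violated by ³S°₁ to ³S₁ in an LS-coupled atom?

Parity must change: odd → even — ok.
ΔS = 0: S: 1 → 1 — ok.
ΔL = 0, ±1 (not L=0↔0): L: 0 → 0, ΔL = +0 — fails.
ΔJ = 0, ±1 (not J=0↔0): J: 1 → 1, ΔJ = +0 — ok.

the L=0 ↔ L=0 exclusion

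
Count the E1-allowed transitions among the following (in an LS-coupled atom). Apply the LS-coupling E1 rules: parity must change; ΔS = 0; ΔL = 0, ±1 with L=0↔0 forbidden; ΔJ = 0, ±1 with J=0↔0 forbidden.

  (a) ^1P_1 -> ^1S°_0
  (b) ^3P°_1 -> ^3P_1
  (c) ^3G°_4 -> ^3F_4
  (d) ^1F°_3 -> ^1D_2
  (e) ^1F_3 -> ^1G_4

4

(a) allowed
(b) allowed
(c) allowed
(d) allowed
(e) forbidden (parity fails)
Total allowed: 4 of 5.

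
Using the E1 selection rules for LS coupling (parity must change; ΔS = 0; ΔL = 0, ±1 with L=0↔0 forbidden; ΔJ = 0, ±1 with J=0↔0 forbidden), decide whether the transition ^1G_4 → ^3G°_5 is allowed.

forbidden

Parity must change: even → odd — passes.
ΔS = 0: S: 0 → 1 — fails.
ΔL = 0, ±1 (not L=0↔0): L: 4 → 4, ΔL = +0 — passes.
ΔJ = 0, ±1 (not J=0↔0): J: 4 → 5, ΔJ = +1 — passes.
Rule(s) violated: ΔS.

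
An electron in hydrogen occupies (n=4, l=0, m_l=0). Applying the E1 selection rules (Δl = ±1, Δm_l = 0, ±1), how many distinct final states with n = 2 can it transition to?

E1 requires Δl = ±1, so l_f ∈ {-1, 1}; with 0 ≤ l_f ≤ n_f−1 = 1, the allowed l_f values are {1}.
For l_f = 1: m_f ∈ {m_i−1, m_i, m_i+1} ∩ [−1, 1] = {-1, 0, 1} → 3 states.
Total: 3.

3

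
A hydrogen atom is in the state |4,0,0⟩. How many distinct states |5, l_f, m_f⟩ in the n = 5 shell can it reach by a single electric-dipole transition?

3

E1 requires Δl = ±1, so l_f ∈ {-1, 1}; with 0 ≤ l_f ≤ n_f−1 = 4, the allowed l_f values are {1}.
For l_f = 1: m_f ∈ {m_i−1, m_i, m_i+1} ∩ [−1, 1] = {-1, 0, 1} → 3 states.
Total: 3.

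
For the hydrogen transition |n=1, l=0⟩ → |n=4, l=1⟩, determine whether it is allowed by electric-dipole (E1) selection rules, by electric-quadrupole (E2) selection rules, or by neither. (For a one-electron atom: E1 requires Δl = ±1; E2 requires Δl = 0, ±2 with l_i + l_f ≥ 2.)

E1

Δl = 1 − 0 = +1; l_i + l_f = 1.
E1 (Δl = ±1): satisfied.
E2 (Δl = 0,±2, l_i+l_f ≥ 2): not satisfied.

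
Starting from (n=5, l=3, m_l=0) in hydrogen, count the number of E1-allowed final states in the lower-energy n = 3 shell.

E1 requires Δl = ±1, so l_f ∈ {2, 4}; with 0 ≤ l_f ≤ n_f−1 = 2, the allowed l_f values are {2}.
For l_f = 2: m_f ∈ {m_i−1, m_i, m_i+1} ∩ [−2, 2] = {-1, 0, 1} → 3 states.
Total: 3.

3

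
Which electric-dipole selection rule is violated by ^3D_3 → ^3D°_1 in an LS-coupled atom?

Parity must change: even → odd — passes.
ΔS = 0: S: 1 → 1 — passes.
ΔL = 0, ±1 (not L=0↔0): L: 2 → 2, ΔL = +0 — passes.
ΔJ = 0, ±1 (not J=0↔0): J: 3 → 1, ΔJ = -2 — fails.

the ΔJ = 0, ±1 rule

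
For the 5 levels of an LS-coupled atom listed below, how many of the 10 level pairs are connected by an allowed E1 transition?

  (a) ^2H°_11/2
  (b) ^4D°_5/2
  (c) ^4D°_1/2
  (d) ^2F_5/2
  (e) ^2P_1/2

0

(a)–(b): forbidden (parity, ΔS, ΔL, ΔJ).
(a)–(c): forbidden (parity, ΔS, ΔL, ΔJ).
(a)–(d): forbidden (ΔL, ΔJ).
(a)–(e): forbidden (ΔL, ΔJ).
(b)–(c): forbidden (parity, ΔJ).
(b)–(d): forbidden (ΔS).
(b)–(e): forbidden (ΔS, ΔJ).
(c)–(d): forbidden (ΔS, ΔJ).
(c)–(e): forbidden (ΔS).
(d)–(e): forbidden (parity, ΔL, ΔJ).
Allowed pairs: 0 of 10.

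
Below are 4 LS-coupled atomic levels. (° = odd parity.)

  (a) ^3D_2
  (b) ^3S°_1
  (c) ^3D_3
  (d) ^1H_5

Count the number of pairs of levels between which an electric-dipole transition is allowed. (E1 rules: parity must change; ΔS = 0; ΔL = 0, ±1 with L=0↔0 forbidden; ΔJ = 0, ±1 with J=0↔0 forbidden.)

(a)–(b): forbidden (ΔL).
(a)–(c): forbidden (parity).
(a)–(d): forbidden (parity, ΔS, ΔL, ΔJ).
(b)–(c): forbidden (ΔL, ΔJ).
(b)–(d): forbidden (ΔS, ΔL, ΔJ).
(c)–(d): forbidden (parity, ΔS, ΔL, ΔJ).
Allowed pairs: 0 of 6.

0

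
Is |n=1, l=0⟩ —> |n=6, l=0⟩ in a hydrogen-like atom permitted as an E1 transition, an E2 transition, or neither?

neither

Δl = 0 − 0 = +0; l_i + l_f = 0.
E1 (Δl = ±1): not satisfied.
E2 (Δl = 0,±2, l_i+l_f ≥ 2): not satisfied.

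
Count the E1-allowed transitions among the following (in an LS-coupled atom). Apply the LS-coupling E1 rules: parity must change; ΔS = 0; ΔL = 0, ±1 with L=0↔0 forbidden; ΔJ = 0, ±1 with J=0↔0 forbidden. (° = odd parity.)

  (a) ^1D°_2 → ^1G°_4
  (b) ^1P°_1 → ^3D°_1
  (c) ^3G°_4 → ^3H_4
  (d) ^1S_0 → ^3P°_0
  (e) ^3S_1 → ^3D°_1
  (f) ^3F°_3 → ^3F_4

(a) forbidden (parity, ΔL, ΔJ fail)
(b) forbidden (parity, ΔS fail)
(c) allowed
(d) forbidden (ΔS, ΔJ fail)
(e) forbidden (ΔL fails)
(f) allowed
Total allowed: 2 of 6.

2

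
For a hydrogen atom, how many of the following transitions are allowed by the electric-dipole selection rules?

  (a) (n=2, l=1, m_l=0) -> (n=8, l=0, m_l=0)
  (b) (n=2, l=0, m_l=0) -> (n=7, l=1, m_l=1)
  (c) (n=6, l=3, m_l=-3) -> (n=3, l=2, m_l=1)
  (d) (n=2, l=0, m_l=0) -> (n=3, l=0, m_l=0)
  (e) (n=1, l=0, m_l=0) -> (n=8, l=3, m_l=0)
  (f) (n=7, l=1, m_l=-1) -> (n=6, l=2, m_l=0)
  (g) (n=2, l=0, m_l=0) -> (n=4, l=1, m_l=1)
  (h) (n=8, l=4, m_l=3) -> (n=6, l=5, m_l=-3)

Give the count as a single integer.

4

(a) allowed
(b) allowed
(c) forbidden — Δm_l = +4 (E1 requires Δm_l = 0, ±1)
(d) forbidden — Δl = +0 (E1 requires Δl = ±1)
(e) forbidden — Δl = +3 (E1 requires Δl = ±1)
(f) allowed
(g) allowed
(h) forbidden — Δm_l = -6 (E1 requires Δm_l = 0, ±1)
Total allowed: 4 of 8.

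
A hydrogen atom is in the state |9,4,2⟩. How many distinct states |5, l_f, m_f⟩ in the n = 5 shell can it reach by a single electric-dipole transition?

E1 requires Δl = ±1, so l_f ∈ {3, 5}; with 0 ≤ l_f ≤ n_f−1 = 4, the allowed l_f values are {3}.
For l_f = 3: m_f ∈ {m_i−1, m_i, m_i+1} ∩ [−3, 3] = {1, 2, 3} → 3 states.
Total: 3.

3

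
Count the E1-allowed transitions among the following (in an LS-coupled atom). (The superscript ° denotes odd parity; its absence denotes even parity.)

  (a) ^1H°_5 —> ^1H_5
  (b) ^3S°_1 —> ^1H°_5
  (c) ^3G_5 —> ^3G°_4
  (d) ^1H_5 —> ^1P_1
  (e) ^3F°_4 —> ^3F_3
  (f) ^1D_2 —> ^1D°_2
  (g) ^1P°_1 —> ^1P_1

5

(a) allowed
(b) forbidden (parity, ΔS, ΔL, ΔJ fail)
(c) allowed
(d) forbidden (parity, ΔL, ΔJ fail)
(e) allowed
(f) allowed
(g) allowed
Total allowed: 5 of 7.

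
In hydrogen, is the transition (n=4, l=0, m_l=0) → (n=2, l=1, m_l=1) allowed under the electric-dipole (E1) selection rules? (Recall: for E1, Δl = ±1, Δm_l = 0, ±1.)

Initial l = 0, final l = 1, so Δl = +1. E1 requires Δl = ±1: ok.
Δm_l = 1 − (0) = +1. E1 requires Δm_l = 0, ±1: ok.
All E1 selection rules are satisfied.

allowed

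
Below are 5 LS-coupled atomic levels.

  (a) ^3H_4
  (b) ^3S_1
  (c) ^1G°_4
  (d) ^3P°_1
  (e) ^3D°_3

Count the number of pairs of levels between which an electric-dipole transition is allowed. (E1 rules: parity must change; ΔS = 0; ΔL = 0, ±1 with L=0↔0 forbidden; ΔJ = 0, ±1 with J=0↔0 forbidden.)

(a)–(b): forbidden (parity, ΔL, ΔJ).
(a)–(c): forbidden (ΔS).
(a)–(d): forbidden (ΔL, ΔJ).
(a)–(e): forbidden (ΔL).
(b)–(c): forbidden (ΔS, ΔL, ΔJ).
(b)–(d): allowed.
(b)–(e): forbidden (ΔL, ΔJ).
(c)–(d): forbidden (parity, ΔS, ΔL, ΔJ).
(c)–(e): forbidden (parity, ΔS, ΔL).
(d)–(e): forbidden (parity, ΔJ).
Allowed pairs: 1 of 10.

1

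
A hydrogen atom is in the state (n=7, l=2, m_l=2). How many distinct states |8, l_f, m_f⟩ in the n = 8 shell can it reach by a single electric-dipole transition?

E1 requires Δl = ±1, so l_f ∈ {1, 3}; with 0 ≤ l_f ≤ n_f−1 = 7, the allowed l_f values are {1, 3}.
For l_f = 1: m_f ∈ {m_i−1, m_i, m_i+1} ∩ [−1, 1] = {1} → 1 state.
For l_f = 3: m_f ∈ {m_i−1, m_i, m_i+1} ∩ [−3, 3] = {1, 2, 3} → 3 states.
Total: 4.

4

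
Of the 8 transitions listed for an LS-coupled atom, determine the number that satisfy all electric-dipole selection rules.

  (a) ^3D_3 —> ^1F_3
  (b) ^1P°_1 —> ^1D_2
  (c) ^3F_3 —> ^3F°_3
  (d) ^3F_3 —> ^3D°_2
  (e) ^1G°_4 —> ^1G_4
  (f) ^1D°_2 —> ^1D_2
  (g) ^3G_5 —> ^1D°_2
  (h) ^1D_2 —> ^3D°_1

(a) forbidden (parity, ΔS fail)
(b) allowed
(c) allowed
(d) allowed
(e) allowed
(f) allowed
(g) forbidden (ΔS, ΔL, ΔJ fail)
(h) forbidden (ΔS fails)
Total allowed: 5 of 8.

5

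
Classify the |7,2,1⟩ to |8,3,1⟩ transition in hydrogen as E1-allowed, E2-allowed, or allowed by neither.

Δl = 3 − 2 = +1; l_i + l_f = 5.
Δm_l = +0.
E1 (Δl = ±1, |Δm_l| ≤ 1): satisfied.
E2 (Δl = 0,±2, l_i+l_f ≥ 2, |Δm_l| ≤ 2): not satisfied.

E1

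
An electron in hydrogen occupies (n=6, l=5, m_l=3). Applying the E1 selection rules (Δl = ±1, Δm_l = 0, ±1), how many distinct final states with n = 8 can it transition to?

E1 requires Δl = ±1, so l_f ∈ {4, 6}; with 0 ≤ l_f ≤ n_f−1 = 7, the allowed l_f values are {4, 6}.
For l_f = 4: m_f ∈ {m_i−1, m_i, m_i+1} ∩ [−4, 4] = {2, 3, 4} → 3 states.
For l_f = 6: m_f ∈ {m_i−1, m_i, m_i+1} ∩ [−6, 6] = {2, 3, 4} → 3 states.
Total: 6.

6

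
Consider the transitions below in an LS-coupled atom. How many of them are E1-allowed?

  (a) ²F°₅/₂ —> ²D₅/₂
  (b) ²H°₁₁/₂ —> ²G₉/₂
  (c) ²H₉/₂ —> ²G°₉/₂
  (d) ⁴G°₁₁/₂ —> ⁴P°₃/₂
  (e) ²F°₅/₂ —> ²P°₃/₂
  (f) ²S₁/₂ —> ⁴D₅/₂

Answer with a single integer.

(a) allowed
(b) allowed
(c) allowed
(d) forbidden (parity, ΔL, ΔJ fail)
(e) forbidden (parity, ΔL fail)
(f) forbidden (parity, ΔS, ΔL, ΔJ fail)
Total allowed: 3 of 6.

3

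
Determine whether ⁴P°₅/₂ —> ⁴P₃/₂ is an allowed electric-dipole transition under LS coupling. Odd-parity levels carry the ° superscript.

allowed

Parity must change: odd → even — satisfied.
ΔS = 0: S: 3/2 → 3/2 — satisfied.
ΔL = 0, ±1 (not L=0↔0): L: 1 → 1, ΔL = +0 — satisfied.
ΔJ = 0, ±1 (not J=0↔0): J: 5/2 → 3/2, ΔJ = -1 — satisfied.
All four E1 rules are satisfied.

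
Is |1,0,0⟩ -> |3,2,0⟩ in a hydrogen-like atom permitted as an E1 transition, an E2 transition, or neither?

E2

Δl = 2 − 0 = +2; l_i + l_f = 2.
Δm_l = +0.
E1 (Δl = ±1, |Δm_l| ≤ 1): not satisfied.
E2 (Δl = 0,±2, l_i+l_f ≥ 2, |Δm_l| ≤ 2): satisfied.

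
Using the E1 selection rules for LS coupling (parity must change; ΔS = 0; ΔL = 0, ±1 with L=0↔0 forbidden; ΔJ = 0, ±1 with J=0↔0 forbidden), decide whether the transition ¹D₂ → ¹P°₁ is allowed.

allowed

Parity must change: even → odd — ok.
ΔS = 0: S: 0 → 0 — ok.
ΔL = 0, ±1 (not L=0↔0): L: 2 → 1, ΔL = -1 — ok.
ΔJ = 0, ±1 (not J=0↔0): J: 2 → 1, ΔJ = -1 — ok.
All four E1 rules are satisfied.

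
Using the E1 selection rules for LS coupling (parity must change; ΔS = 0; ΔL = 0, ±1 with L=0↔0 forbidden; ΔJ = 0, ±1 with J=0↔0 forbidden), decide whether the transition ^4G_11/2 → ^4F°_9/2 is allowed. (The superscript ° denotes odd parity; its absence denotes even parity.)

allowed

Initial level: S=3/2, L=4, J=11/2, parity even. Final level: S=3/2, L=3, J=9/2, parity odd.
Parity must change: even → odd — ✓.
ΔS = 0: S: 3/2 → 3/2 — ✓.
ΔL = 0, ±1 (not L=0↔0): L: 4 → 3, ΔL = -1 — ✓.
ΔJ = 0, ±1 (not J=0↔0): J: 11/2 → 9/2, ΔJ = -1 — ✓.
All four E1 rules are satisfied.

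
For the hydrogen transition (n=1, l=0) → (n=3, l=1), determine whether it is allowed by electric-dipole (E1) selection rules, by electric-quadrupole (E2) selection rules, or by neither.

E1

Δl = 1 − 0 = +1; l_i + l_f = 1.
E1 (Δl = ±1): satisfied.
E2 (Δl = 0,±2, l_i+l_f ≥ 2): not satisfied.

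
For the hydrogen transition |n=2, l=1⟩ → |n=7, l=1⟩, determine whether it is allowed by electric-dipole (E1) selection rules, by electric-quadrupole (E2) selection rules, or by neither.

E2

Δl = 1 − 1 = +0; l_i + l_f = 2.
E1 (Δl = ±1): not satisfied.
E2 (Δl = 0,±2, l_i+l_f ≥ 2): satisfied.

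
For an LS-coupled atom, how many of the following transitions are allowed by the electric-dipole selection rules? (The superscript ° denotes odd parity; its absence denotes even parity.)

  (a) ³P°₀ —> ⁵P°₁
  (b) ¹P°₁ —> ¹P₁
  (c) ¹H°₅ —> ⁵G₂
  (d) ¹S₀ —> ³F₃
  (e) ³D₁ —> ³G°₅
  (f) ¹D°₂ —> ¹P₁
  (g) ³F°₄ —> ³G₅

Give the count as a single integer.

(a) forbidden (parity, ΔS fail)
(b) allowed
(c) forbidden (ΔS, ΔJ fail)
(d) forbidden (parity, ΔS, ΔL, ΔJ fail)
(e) forbidden (ΔL, ΔJ fail)
(f) allowed
(g) allowed
Total allowed: 3 of 7.

3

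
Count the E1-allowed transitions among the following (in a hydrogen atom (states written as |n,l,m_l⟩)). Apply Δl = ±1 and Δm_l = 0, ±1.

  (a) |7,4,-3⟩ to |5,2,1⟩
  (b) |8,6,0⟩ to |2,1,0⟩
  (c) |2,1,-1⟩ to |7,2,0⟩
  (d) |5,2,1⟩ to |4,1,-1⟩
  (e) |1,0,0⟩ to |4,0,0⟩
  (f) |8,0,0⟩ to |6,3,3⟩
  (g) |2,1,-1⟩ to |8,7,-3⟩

1

(a) forbidden — Δl = -2 (E1 requires Δl = ±1); Δm_l = +4 (E1 requires Δm_l = 0, ±1)
(b) forbidden — Δl = -5 (E1 requires Δl = ±1)
(c) allowed
(d) forbidden — Δm_l = -2 (E1 requires Δm_l = 0, ±1)
(e) forbidden — Δl = +0 (E1 requires Δl = ±1)
(f) forbidden — Δl = +3 (E1 requires Δl = ±1); Δm_l = +3 (E1 requires Δm_l = 0, ±1)
(g) forbidden — Δl = +6 (E1 requires Δl = ±1); Δm_l = -2 (E1 requires Δm_l = 0, ±1)
Total allowed: 1 of 7.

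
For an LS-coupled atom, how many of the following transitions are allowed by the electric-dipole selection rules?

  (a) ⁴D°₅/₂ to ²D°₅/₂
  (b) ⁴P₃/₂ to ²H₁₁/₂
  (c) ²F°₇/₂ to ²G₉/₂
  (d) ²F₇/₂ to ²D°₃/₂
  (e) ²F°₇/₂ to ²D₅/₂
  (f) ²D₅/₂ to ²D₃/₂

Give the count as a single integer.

2

(a) forbidden (parity, ΔS fail)
(b) forbidden (parity, ΔS, ΔL, ΔJ fail)
(c) allowed
(d) forbidden (ΔJ fails)
(e) allowed
(f) forbidden (parity fails)
Total allowed: 2 of 6.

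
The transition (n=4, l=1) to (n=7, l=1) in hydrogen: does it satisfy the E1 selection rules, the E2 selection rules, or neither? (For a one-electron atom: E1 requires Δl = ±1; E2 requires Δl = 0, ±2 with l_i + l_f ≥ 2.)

Δl = 1 − 1 = +0; l_i + l_f = 2.
E1 (Δl = ±1): not satisfied.
E2 (Δl = 0,±2, l_i+l_f ≥ 2): satisfied.

E2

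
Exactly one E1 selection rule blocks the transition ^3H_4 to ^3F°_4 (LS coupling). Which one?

the ΔL = 0, ±1 rule

Parity must change: even → odd — ✓.
ΔS = 0: S: 1 → 1 — ✓.
ΔL = 0, ±1 (not L=0↔0): L: 5 → 3, ΔL = -2 — ✗.
ΔJ = 0, ±1 (not J=0↔0): J: 4 → 4, ΔJ = +0 — ✓.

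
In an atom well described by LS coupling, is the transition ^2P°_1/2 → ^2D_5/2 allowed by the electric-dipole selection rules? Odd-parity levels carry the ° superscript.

Initial level: S=1/2, L=1, J=1/2, parity odd. Final level: S=1/2, L=2, J=5/2, parity even.
Parity must change: odd → even — passes.
ΔJ = 0, ±1 (not J=0↔0): J: 1/2 → 5/2, ΔJ = +2 — fails.
ΔS = 0: S: 1/2 → 1/2 — passes.
ΔL = 0, ±1 (not L=0↔0): L: 1 → 2, ΔL = +1 — passes.
Rule(s) violated: ΔJ.

forbidden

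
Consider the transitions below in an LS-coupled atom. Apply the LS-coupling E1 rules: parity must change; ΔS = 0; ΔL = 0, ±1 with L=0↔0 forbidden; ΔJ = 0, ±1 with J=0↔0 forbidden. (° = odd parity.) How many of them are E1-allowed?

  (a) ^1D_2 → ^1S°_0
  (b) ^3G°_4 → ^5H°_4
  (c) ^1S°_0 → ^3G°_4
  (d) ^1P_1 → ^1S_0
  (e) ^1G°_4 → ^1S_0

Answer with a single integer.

(a) forbidden (ΔL, ΔJ fail)
(b) forbidden (parity, ΔS fail)
(c) forbidden (parity, ΔS, ΔL, ΔJ fail)
(d) forbidden (parity fails)
(e) forbidden (ΔL, ΔJ fail)
Total allowed: 0 of 5.

0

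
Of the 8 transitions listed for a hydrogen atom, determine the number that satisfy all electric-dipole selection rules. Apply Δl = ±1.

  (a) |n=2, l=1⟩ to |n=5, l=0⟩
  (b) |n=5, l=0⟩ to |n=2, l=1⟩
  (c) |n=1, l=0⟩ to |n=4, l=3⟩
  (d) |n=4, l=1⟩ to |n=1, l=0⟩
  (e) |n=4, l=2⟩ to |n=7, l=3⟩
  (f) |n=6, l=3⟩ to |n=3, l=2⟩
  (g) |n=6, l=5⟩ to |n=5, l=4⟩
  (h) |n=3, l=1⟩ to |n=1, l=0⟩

7

(a) allowed
(b) allowed
(c) forbidden — Δl = +3 (E1 requires Δl = ±1)
(d) allowed
(e) allowed
(f) allowed
(g) allowed
(h) allowed
Total allowed: 7 of 8.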